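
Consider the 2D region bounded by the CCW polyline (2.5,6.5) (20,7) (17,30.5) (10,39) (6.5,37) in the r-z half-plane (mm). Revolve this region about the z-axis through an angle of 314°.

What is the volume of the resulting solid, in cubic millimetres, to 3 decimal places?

Volume = 24453.021 mm³

Profile (r,z), 5 vertices: (2.5,6.5) (20,7) (17,30.5) (10,39) (6.5,37)
edge 0: (2.5,6.5)→(20,7)  cross = 2.5·7 − 20·6.5 = -112.5000; (r_i+r_j)·cross = 22.5·-112.5000 = -2531.2500
edge 1: (20,7)→(17,30.5)  cross = 20·30.5 − 17·7 = 491.0000; (r_i+r_j)·cross = 37·491.0000 = 18167.0000
edge 2: (17,30.5)→(10,39)  cross = 17·39 − 10·30.5 = 358.0000; (r_i+r_j)·cross = 27·358.0000 = 9666.0000
edge 3: (10,39)→(6.5,37)  cross = 10·37 − 6.5·39 = 116.5000; (r_i+r_j)·cross = 16.5·116.5000 = 1922.2500
edge 4: (6.5,37)→(2.5,6.5)  cross = 6.5·6.5 − 2.5·37 = -50.2500; (r_i+r_j)·cross = 9·-50.2500 = -452.2500
Σcross = 802.7500 → A = |Σcross|/2 = 401.3750 mm²
Σ(r_i+r_j)·cross = 26771.7500 → first moment M = |Σ|/6 = 4461.9583
R_c = M/A = 4461.9583/401.3750 = 11.1167 mm
θ = 314° = 5.480334 rad
V = θ·R_c·A = 5.480334·11.1167·401.3750 = 24453.021 mm³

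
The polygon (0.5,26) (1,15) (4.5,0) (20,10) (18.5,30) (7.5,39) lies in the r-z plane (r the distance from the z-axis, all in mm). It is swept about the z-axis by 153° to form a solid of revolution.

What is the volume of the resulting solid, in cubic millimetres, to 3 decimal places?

Profile (r,z), 6 vertices: (0.5,26) (1,15) (4.5,0) (20,10) (18.5,30) (7.5,39)
edge 0: (0.5,26)→(1,15)  cross = 0.5·15 − 1·26 = -18.5000; (r_i+r_j)·cross = 1.5·-18.5000 = -27.7500
edge 1: (1,15)→(4.5,0)  cross = 1·0 − 4.5·15 = -67.5000; (r_i+r_j)·cross = 5.5·-67.5000 = -371.2500
edge 2: (4.5,0)→(20,10)  cross = 4.5·10 − 20·0 = 45.0000; (r_i+r_j)·cross = 24.5·45.0000 = 1102.5000
edge 3: (20,10)→(18.5,30)  cross = 20·30 − 18.5·10 = 415.0000; (r_i+r_j)·cross = 38.5·415.0000 = 15977.5000
edge 4: (18.5,30)→(7.5,39)  cross = 18.5·39 − 7.5·30 = 496.5000; (r_i+r_j)·cross = 26·496.5000 = 12909.0000
edge 5: (7.5,39)→(0.5,26)  cross = 7.5·26 − 0.5·39 = 175.5000; (r_i+r_j)·cross = 8·175.5000 = 1404.0000
Σcross = 1046.0000 → A = |Σcross|/2 = 523.0000 mm²
Σ(r_i+r_j)·cross = 30994.0000 → first moment M = |Σ|/6 = 5165.6667
R_c = M/A = 5165.6667/523.0000 = 9.8770 mm
θ = 153° = 2.670354 rad
V = θ·R_c·A = 2.670354·9.8770·523.0000 = 13794.157 mm³

Volume = 13794.157 mm³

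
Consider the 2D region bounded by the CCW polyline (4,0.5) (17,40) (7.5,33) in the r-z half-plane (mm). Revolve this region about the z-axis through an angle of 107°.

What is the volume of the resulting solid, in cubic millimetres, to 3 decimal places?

Profile (r,z), 3 vertices: (4,0.5) (17,40) (7.5,33)
edge 0: (4,0.5)→(17,40)  cross = 4·40 − 17·0.5 = 151.5000; (r_i+r_j)·cross = 21·151.5000 = 3181.5000
edge 1: (17,40)→(7.5,33)  cross = 17·33 − 7.5·40 = 261.0000; (r_i+r_j)·cross = 24.5·261.0000 = 6394.5000
edge 2: (7.5,33)→(4,0.5)  cross = 7.5·0.5 − 4·33 = -128.2500; (r_i+r_j)·cross = 11.5·-128.2500 = -1474.8750
Σcross = 284.2500 → A = |Σcross|/2 = 142.1250 mm²
Σ(r_i+r_j)·cross = 8101.1250 → first moment M = |Σ|/6 = 1350.1875
R_c = M/A = 1350.1875/142.1250 = 9.5000 mm
θ = 107° = 1.867502 rad
V = θ·R_c·A = 1.867502·9.5000·142.1250 = 2521.478 mm³

Volume = 2521.478 mm³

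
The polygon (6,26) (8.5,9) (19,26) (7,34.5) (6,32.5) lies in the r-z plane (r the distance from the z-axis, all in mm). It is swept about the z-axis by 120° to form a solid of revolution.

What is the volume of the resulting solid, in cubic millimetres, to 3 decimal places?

Volume = 3861.716 mm³

Profile (r,z), 5 vertices: (6,26) (8.5,9) (19,26) (7,34.5) (6,32.5)
edge 0: (6,26)→(8.5,9)  cross = 6·9 − 8.5·26 = -167.0000; (r_i+r_j)·cross = 14.5·-167.0000 = -2421.5000
edge 1: (8.5,9)→(19,26)  cross = 8.5·26 − 19·9 = 50.0000; (r_i+r_j)·cross = 27.5·50.0000 = 1375.0000
edge 2: (19,26)→(7,34.5)  cross = 19·34.5 − 7·26 = 473.5000; (r_i+r_j)·cross = 26·473.5000 = 12311.0000
edge 3: (7,34.5)→(6,32.5)  cross = 7·32.5 − 6·34.5 = 20.5000; (r_i+r_j)·cross = 13·20.5000 = 266.5000
edge 4: (6,32.5)→(6,26)  cross = 6·26 − 6·32.5 = -39.0000; (r_i+r_j)·cross = 12·-39.0000 = -468.0000
Σcross = 338.0000 → A = |Σcross|/2 = 169.0000 mm²
Σ(r_i+r_j)·cross = 11063.0000 → first moment M = |Σ|/6 = 1843.8333
R_c = M/A = 1843.8333/169.0000 = 10.9103 mm
θ = 120° = 2.094395 rad
V = θ·R_c·A = 2.094395·10.9103·169.0000 = 3861.716 mm³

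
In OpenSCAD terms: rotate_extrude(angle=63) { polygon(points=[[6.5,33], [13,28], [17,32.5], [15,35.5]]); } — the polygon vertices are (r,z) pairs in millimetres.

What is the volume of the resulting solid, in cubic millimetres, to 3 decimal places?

Volume = 544.625 mm³

Profile (r,z), 4 vertices: (6.5,33) (13,28) (17,32.5) (15,35.5)
edge 0: (6.5,33)→(13,28)  cross = 6.5·28 − 13·33 = -247.0000; (r_i+r_j)·cross = 19.5·-247.0000 = -4816.5000
edge 1: (13,28)→(17,32.5)  cross = 13·32.5 − 17·28 = -53.5000; (r_i+r_j)·cross = 30·-53.5000 = -1605.0000
edge 2: (17,32.5)→(15,35.5)  cross = 17·35.5 − 15·32.5 = 116.0000; (r_i+r_j)·cross = 32·116.0000 = 3712.0000
edge 3: (15,35.5)→(6.5,33)  cross = 15·33 − 6.5·35.5 = 264.2500; (r_i+r_j)·cross = 21.5·264.2500 = 5681.3750
Σcross = 79.7500 → A = |Σcross|/2 = 39.8750 mm²
Σ(r_i+r_j)·cross = 2971.8750 → first moment M = |Σ|/6 = 495.3125
R_c = M/A = 495.3125/39.8750 = 12.4216 mm
θ = 63° = 1.099557 rad
V = θ·R_c·A = 1.099557·12.4216·39.8750 = 544.625 mm³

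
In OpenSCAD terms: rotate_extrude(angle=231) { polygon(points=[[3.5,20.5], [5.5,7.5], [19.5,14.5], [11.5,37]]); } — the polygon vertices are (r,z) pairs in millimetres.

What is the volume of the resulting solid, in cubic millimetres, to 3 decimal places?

Volume = 10986.411 mm³

Profile (r,z), 4 vertices: (3.5,20.5) (5.5,7.5) (19.5,14.5) (11.5,37)
edge 0: (3.5,20.5)→(5.5,7.5)  cross = 3.5·7.5 − 5.5·20.5 = -86.5000; (r_i+r_j)·cross = 9·-86.5000 = -778.5000
edge 1: (5.5,7.5)→(19.5,14.5)  cross = 5.5·14.5 − 19.5·7.5 = -66.5000; (r_i+r_j)·cross = 25·-66.5000 = -1662.5000
edge 2: (19.5,14.5)→(11.5,37)  cross = 19.5·37 − 11.5·14.5 = 554.7500; (r_i+r_j)·cross = 31·554.7500 = 17197.2500
edge 3: (11.5,37)→(3.5,20.5)  cross = 11.5·20.5 − 3.5·37 = 106.2500; (r_i+r_j)·cross = 15·106.2500 = 1593.7500
Σcross = 508.0000 → A = |Σcross|/2 = 254.0000 mm²
Σ(r_i+r_j)·cross = 16350.0000 → first moment M = |Σ|/6 = 2725.0000
R_c = M/A = 2725.0000/254.0000 = 10.7283 mm
θ = 231° = 4.031711 rad
V = θ·R_c·A = 4.031711·10.7283·254.0000 = 10986.411 mm³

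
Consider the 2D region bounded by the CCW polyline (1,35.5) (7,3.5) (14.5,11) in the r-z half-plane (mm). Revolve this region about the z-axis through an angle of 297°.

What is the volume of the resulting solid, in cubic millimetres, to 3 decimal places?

Profile (r,z), 3 vertices: (1,35.5) (7,3.5) (14.5,11)
edge 0: (1,35.5)→(7,3.5)  cross = 1·3.5 − 7·35.5 = -245.0000; (r_i+r_j)·cross = 8·-245.0000 = -1960.0000
edge 1: (7,3.5)→(14.5,11)  cross = 7·11 − 14.5·3.5 = 26.2500; (r_i+r_j)·cross = 21.5·26.2500 = 564.3750
edge 2: (14.5,11)→(1,35.5)  cross = 14.5·35.5 − 1·11 = 503.7500; (r_i+r_j)·cross = 15.5·503.7500 = 7808.1250
Σcross = 285.0000 → A = |Σcross|/2 = 142.5000 mm²
Σ(r_i+r_j)·cross = 6412.5000 → first moment M = |Σ|/6 = 1068.7500
R_c = M/A = 1068.7500/142.5000 = 7.5000 mm
θ = 297° = 5.183628 rad
V = θ·R_c·A = 5.183628·7.5000·142.5000 = 5540.002 mm³

Volume = 5540.002 mm³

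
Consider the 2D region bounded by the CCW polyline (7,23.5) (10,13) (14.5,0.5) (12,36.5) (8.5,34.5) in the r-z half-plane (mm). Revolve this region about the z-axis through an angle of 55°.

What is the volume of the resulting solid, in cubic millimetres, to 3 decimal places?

Profile (r,z), 5 vertices: (7,23.5) (10,13) (14.5,0.5) (12,36.5) (8.5,34.5)
edge 0: (7,23.5)→(10,13)  cross = 7·13 − 10·23.5 = -144.0000; (r_i+r_j)·cross = 17·-144.0000 = -2448.0000
edge 1: (10,13)→(14.5,0.5)  cross = 10·0.5 − 14.5·13 = -183.5000; (r_i+r_j)·cross = 24.5·-183.5000 = -4495.7500
edge 2: (14.5,0.5)→(12,36.5)  cross = 14.5·36.5 − 12·0.5 = 523.2500; (r_i+r_j)·cross = 26.5·523.2500 = 13866.1250
edge 3: (12,36.5)→(8.5,34.5)  cross = 12·34.5 − 8.5·36.5 = 103.7500; (r_i+r_j)·cross = 20.5·103.7500 = 2126.8750
edge 4: (8.5,34.5)→(7,23.5)  cross = 8.5·23.5 − 7·34.5 = -41.7500; (r_i+r_j)·cross = 15.5·-41.7500 = -647.1250
Σcross = 257.7500 → A = |Σcross|/2 = 128.8750 mm²
Σ(r_i+r_j)·cross = 8402.1250 → first moment M = |Σ|/6 = 1400.3542
R_c = M/A = 1400.3542/128.8750 = 10.8660 mm
θ = 55° = 0.959931 rad
V = θ·R_c·A = 0.959931·10.8660·128.8750 = 1344.243 mm³

Volume = 1344.243 mm³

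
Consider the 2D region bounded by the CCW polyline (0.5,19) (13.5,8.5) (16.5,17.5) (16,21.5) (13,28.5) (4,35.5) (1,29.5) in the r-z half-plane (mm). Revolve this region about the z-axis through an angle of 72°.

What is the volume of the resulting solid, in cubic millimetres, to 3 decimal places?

Profile (r,z), 7 vertices: (0.5,19) (13.5,8.5) (16.5,17.5) (16,21.5) (13,28.5) (4,35.5) (1,29.5)
edge 0: (0.5,19)→(13.5,8.5)  cross = 0.5·8.5 − 13.5·19 = -252.2500; (r_i+r_j)·cross = 14·-252.2500 = -3531.5000
edge 1: (13.5,8.5)→(16.5,17.5)  cross = 13.5·17.5 − 16.5·8.5 = 96.0000; (r_i+r_j)·cross = 30·96.0000 = 2880.0000
edge 2: (16.5,17.5)→(16,21.5)  cross = 16.5·21.5 − 16·17.5 = 74.7500; (r_i+r_j)·cross = 32.5·74.7500 = 2429.3750
edge 3: (16,21.5)→(13,28.5)  cross = 16·28.5 − 13·21.5 = 176.5000; (r_i+r_j)·cross = 29·176.5000 = 5118.5000
edge 4: (13,28.5)→(4,35.5)  cross = 13·35.5 − 4·28.5 = 347.5000; (r_i+r_j)·cross = 17·347.5000 = 5907.5000
edge 5: (4,35.5)→(1,29.5)  cross = 4·29.5 − 1·35.5 = 82.5000; (r_i+r_j)·cross = 5·82.5000 = 412.5000
edge 6: (1,29.5)→(0.5,19)  cross = 1·19 − 0.5·29.5 = 4.2500; (r_i+r_j)·cross = 1.5·4.2500 = 6.3750
Σcross = 529.2500 → A = |Σcross|/2 = 264.6250 mm²
Σ(r_i+r_j)·cross = 13222.7500 → first moment M = |Σ|/6 = 2203.7917
R_c = M/A = 2203.7917/264.6250 = 8.3280 mm
θ = 72° = 1.256637 rad
V = θ·R_c·A = 1.256637·8.3280·264.6250 = 2769.366 mm³

Volume = 2769.366 mm³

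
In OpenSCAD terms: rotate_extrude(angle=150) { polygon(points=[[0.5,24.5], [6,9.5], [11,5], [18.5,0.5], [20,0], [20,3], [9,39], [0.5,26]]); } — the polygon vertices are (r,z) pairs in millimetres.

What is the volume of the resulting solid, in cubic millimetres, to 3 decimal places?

Volume = 9220.302 mm³

Profile (r,z), 8 vertices: (0.5,24.5) (6,9.5) (11,5) (18.5,0.5) (20,0) (20,3) (9,39) (0.5,26)
edge 0: (0.5,24.5)→(6,9.5)  cross = 0.5·9.5 − 6·24.5 = -142.2500; (r_i+r_j)·cross = 6.5·-142.2500 = -924.6250
edge 1: (6,9.5)→(11,5)  cross = 6·5 − 11·9.5 = -74.5000; (r_i+r_j)·cross = 17·-74.5000 = -1266.5000
edge 2: (11,5)→(18.5,0.5)  cross = 11·0.5 − 18.5·5 = -87.0000; (r_i+r_j)·cross = 29.5·-87.0000 = -2566.5000
edge 3: (18.5,0.5)→(20,0)  cross = 18.5·0 − 20·0.5 = -10.0000; (r_i+r_j)·cross = 38.5·-10.0000 = -385.0000
edge 4: (20,0)→(20,3)  cross = 20·3 − 20·0 = 60.0000; (r_i+r_j)·cross = 40·60.0000 = 2400.0000
edge 5: (20,3)→(9,39)  cross = 20·39 − 9·3 = 753.0000; (r_i+r_j)·cross = 29·753.0000 = 21837.0000
edge 6: (9,39)→(0.5,26)  cross = 9·26 − 0.5·39 = 214.5000; (r_i+r_j)·cross = 9.5·214.5000 = 2037.7500
edge 7: (0.5,26)→(0.5,24.5)  cross = 0.5·24.5 − 0.5·26 = -0.7500; (r_i+r_j)·cross = 1·-0.7500 = -0.7500
Σcross = 713.0000 → A = |Σcross|/2 = 356.5000 mm²
Σ(r_i+r_j)·cross = 21131.3750 → first moment M = |Σ|/6 = 3521.8958
R_c = M/A = 3521.8958/356.5000 = 9.8791 mm
θ = 150° = 2.617994 rad
V = θ·R_c·A = 2.617994·9.8791·356.5000 = 9220.302 mm³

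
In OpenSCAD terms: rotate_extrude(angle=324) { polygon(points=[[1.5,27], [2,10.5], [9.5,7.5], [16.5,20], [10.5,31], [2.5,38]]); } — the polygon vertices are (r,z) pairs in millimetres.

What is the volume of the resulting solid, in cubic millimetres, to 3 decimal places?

Volume = 12229.592 mm³

Profile (r,z), 6 vertices: (1.5,27) (2,10.5) (9.5,7.5) (16.5,20) (10.5,31) (2.5,38)
edge 0: (1.5,27)→(2,10.5)  cross = 1.5·10.5 − 2·27 = -38.2500; (r_i+r_j)·cross = 3.5·-38.2500 = -133.8750
edge 1: (2,10.5)→(9.5,7.5)  cross = 2·7.5 − 9.5·10.5 = -84.7500; (r_i+r_j)·cross = 11.5·-84.7500 = -974.6250
edge 2: (9.5,7.5)→(16.5,20)  cross = 9.5·20 − 16.5·7.5 = 66.2500; (r_i+r_j)·cross = 26·66.2500 = 1722.5000
edge 3: (16.5,20)→(10.5,31)  cross = 16.5·31 − 10.5·20 = 301.5000; (r_i+r_j)·cross = 27·301.5000 = 8140.5000
edge 4: (10.5,31)→(2.5,38)  cross = 10.5·38 − 2.5·31 = 321.5000; (r_i+r_j)·cross = 13·321.5000 = 4179.5000
edge 5: (2.5,38)→(1.5,27)  cross = 2.5·27 − 1.5·38 = 10.5000; (r_i+r_j)·cross = 4·10.5000 = 42.0000
Σcross = 576.7500 → A = |Σcross|/2 = 288.3750 mm²
Σ(r_i+r_j)·cross = 12976.0000 → first moment M = |Σ|/6 = 2162.6667
R_c = M/A = 2162.6667/288.3750 = 7.4995 mm
θ = 324° = 5.654867 rad
V = θ·R_c·A = 5.654867·7.4995·288.3750 = 12229.592 mm³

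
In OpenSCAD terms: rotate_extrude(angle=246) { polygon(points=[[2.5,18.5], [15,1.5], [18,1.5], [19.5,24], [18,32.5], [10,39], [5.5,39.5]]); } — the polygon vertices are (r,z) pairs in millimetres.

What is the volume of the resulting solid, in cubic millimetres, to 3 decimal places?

Profile (r,z), 7 vertices: (2.5,18.5) (15,1.5) (18,1.5) (19.5,24) (18,32.5) (10,39) (5.5,39.5)
edge 0: (2.5,18.5)→(15,1.5)  cross = 2.5·1.5 − 15·18.5 = -273.7500; (r_i+r_j)·cross = 17.5·-273.7500 = -4790.6250
edge 1: (15,1.5)→(18,1.5)  cross = 15·1.5 − 18·1.5 = -4.5000; (r_i+r_j)·cross = 33·-4.5000 = -148.5000
edge 2: (18,1.5)→(19.5,24)  cross = 18·24 − 19.5·1.5 = 402.7500; (r_i+r_j)·cross = 37.5·402.7500 = 15103.1250
edge 3: (19.5,24)→(18,32.5)  cross = 19.5·32.5 − 18·24 = 201.7500; (r_i+r_j)·cross = 37.5·201.7500 = 7565.6250
edge 4: (18,32.5)→(10,39)  cross = 18·39 − 10·32.5 = 377.0000; (r_i+r_j)·cross = 28·377.0000 = 10556.0000
edge 5: (10,39)→(5.5,39.5)  cross = 10·39.5 − 5.5·39 = 180.5000; (r_i+r_j)·cross = 15.5·180.5000 = 2797.7500
edge 6: (5.5,39.5)→(2.5,18.5)  cross = 5.5·18.5 − 2.5·39.5 = 3.0000; (r_i+r_j)·cross = 8·3.0000 = 24.0000
Σcross = 886.7500 → A = |Σcross|/2 = 443.3750 mm²
Σ(r_i+r_j)·cross = 31107.3750 → first moment M = |Σ|/6 = 5184.5625
R_c = M/A = 5184.5625/443.3750 = 11.6934 mm
θ = 246° = 4.293510 rad
V = θ·R_c·A = 4.293510·11.6934·443.3750 = 22259.971 mm³

Volume = 22259.971 mm³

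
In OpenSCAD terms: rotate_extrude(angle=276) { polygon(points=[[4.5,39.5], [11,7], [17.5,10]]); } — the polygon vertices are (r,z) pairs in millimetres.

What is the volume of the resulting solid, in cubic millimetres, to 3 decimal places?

Volume = 6113.513 mm³

Profile (r,z), 3 vertices: (4.5,39.5) (11,7) (17.5,10)
edge 0: (4.5,39.5)→(11,7)  cross = 4.5·7 − 11·39.5 = -403.0000; (r_i+r_j)·cross = 15.5·-403.0000 = -6246.5000
edge 1: (11,7)→(17.5,10)  cross = 11·10 − 17.5·7 = -12.5000; (r_i+r_j)·cross = 28.5·-12.5000 = -356.2500
edge 2: (17.5,10)→(4.5,39.5)  cross = 17.5·39.5 − 4.5·10 = 646.2500; (r_i+r_j)·cross = 22·646.2500 = 14217.5000
Σcross = 230.7500 → A = |Σcross|/2 = 115.3750 mm²
Σ(r_i+r_j)·cross = 7614.7500 → first moment M = |Σ|/6 = 1269.1250
R_c = M/A = 1269.1250/115.3750 = 11.0000 mm
θ = 276° = 4.817109 rad
V = θ·R_c·A = 4.817109·11.0000·115.3750 = 6113.513 mm³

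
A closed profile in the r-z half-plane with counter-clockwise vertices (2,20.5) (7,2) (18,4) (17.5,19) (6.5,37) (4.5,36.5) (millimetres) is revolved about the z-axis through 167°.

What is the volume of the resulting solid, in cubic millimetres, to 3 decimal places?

Volume = 10531.721 mm³

Profile (r,z), 6 vertices: (2,20.5) (7,2) (18,4) (17.5,19) (6.5,37) (4.5,36.5)
edge 0: (2,20.5)→(7,2)  cross = 2·2 − 7·20.5 = -139.5000; (r_i+r_j)·cross = 9·-139.5000 = -1255.5000
edge 1: (7,2)→(18,4)  cross = 7·4 − 18·2 = -8.0000; (r_i+r_j)·cross = 25·-8.0000 = -200.0000
edge 2: (18,4)→(17.5,19)  cross = 18·19 − 17.5·4 = 272.0000; (r_i+r_j)·cross = 35.5·272.0000 = 9656.0000
edge 3: (17.5,19)→(6.5,37)  cross = 17.5·37 − 6.5·19 = 524.0000; (r_i+r_j)·cross = 24·524.0000 = 12576.0000
edge 4: (6.5,37)→(4.5,36.5)  cross = 6.5·36.5 − 4.5·37 = 70.7500; (r_i+r_j)·cross = 11·70.7500 = 778.2500
edge 5: (4.5,36.5)→(2,20.5)  cross = 4.5·20.5 − 2·36.5 = 19.2500; (r_i+r_j)·cross = 6.5·19.2500 = 125.1250
Σcross = 738.5000 → A = |Σcross|/2 = 369.2500 mm²
Σ(r_i+r_j)·cross = 21679.8750 → first moment M = |Σ|/6 = 3613.3125
R_c = M/A = 3613.3125/369.2500 = 9.7855 mm
θ = 167° = 2.914700 rad
V = θ·R_c·A = 2.914700·9.7855·369.2500 = 10531.721 mm³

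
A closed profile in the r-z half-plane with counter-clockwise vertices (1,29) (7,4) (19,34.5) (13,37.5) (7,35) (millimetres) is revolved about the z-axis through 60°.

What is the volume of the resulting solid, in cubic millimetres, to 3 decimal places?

Profile (r,z), 5 vertices: (1,29) (7,4) (19,34.5) (13,37.5) (7,35)
edge 0: (1,29)→(7,4)  cross = 1·4 − 7·29 = -199.0000; (r_i+r_j)·cross = 8·-199.0000 = -1592.0000
edge 1: (7,4)→(19,34.5)  cross = 7·34.5 − 19·4 = 165.5000; (r_i+r_j)·cross = 26·165.5000 = 4303.0000
edge 2: (19,34.5)→(13,37.5)  cross = 19·37.5 − 13·34.5 = 264.0000; (r_i+r_j)·cross = 32·264.0000 = 8448.0000
edge 3: (13,37.5)→(7,35)  cross = 13·35 − 7·37.5 = 192.5000; (r_i+r_j)·cross = 20·192.5000 = 3850.0000
edge 4: (7,35)→(1,29)  cross = 7·29 − 1·35 = 168.0000; (r_i+r_j)·cross = 8·168.0000 = 1344.0000
Σcross = 591.0000 → A = |Σcross|/2 = 295.5000 mm²
Σ(r_i+r_j)·cross = 16353.0000 → first moment M = |Σ|/6 = 2725.5000
R_c = M/A = 2725.5000/295.5000 = 9.2234 mm
θ = 60° = 1.047198 rad
V = θ·R_c·A = 1.047198·9.2234·295.5000 = 2854.137 mm³

Volume = 2854.137 mm³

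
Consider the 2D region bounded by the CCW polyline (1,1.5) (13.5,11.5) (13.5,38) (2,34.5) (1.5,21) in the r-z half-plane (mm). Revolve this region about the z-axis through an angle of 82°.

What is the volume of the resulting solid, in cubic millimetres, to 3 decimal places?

Profile (r,z), 5 vertices: (1,1.5) (13.5,11.5) (13.5,38) (2,34.5) (1.5,21)
edge 0: (1,1.5)→(13.5,11.5)  cross = 1·11.5 − 13.5·1.5 = -8.7500; (r_i+r_j)·cross = 14.5·-8.7500 = -126.8750
edge 1: (13.5,11.5)→(13.5,38)  cross = 13.5·38 − 13.5·11.5 = 357.7500; (r_i+r_j)·cross = 27·357.7500 = 9659.2500
edge 2: (13.5,38)→(2,34.5)  cross = 13.5·34.5 − 2·38 = 389.7500; (r_i+r_j)·cross = 15.5·389.7500 = 6041.1250
edge 3: (2,34.5)→(1.5,21)  cross = 2·21 − 1.5·34.5 = -9.7500; (r_i+r_j)·cross = 3.5·-9.7500 = -34.1250
edge 4: (1.5,21)→(1,1.5)  cross = 1.5·1.5 − 1·21 = -18.7500; (r_i+r_j)·cross = 2.5·-18.7500 = -46.8750
Σcross = 710.2500 → A = |Σcross|/2 = 355.1250 mm²
Σ(r_i+r_j)·cross = 15492.5000 → first moment M = |Σ|/6 = 2582.0833
R_c = M/A = 2582.0833/355.1250 = 7.2709 mm
θ = 82° = 1.431170 rad
V = θ·R_c·A = 1.431170·7.2709·355.1250 = 3695.400 mm³

Volume = 3695.400 mm³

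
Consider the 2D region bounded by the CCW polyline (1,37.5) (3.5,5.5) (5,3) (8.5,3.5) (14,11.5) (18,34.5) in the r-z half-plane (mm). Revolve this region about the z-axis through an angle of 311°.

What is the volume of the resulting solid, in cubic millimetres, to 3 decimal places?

Profile (r,z), 6 vertices: (1,37.5) (3.5,5.5) (5,3) (8.5,3.5) (14,11.5) (18,34.5)
edge 0: (1,37.5)→(3.5,5.5)  cross = 1·5.5 − 3.5·37.5 = -125.7500; (r_i+r_j)·cross = 4.5·-125.7500 = -565.8750
edge 1: (3.5,5.5)→(5,3)  cross = 3.5·3 − 5·5.5 = -17.0000; (r_i+r_j)·cross = 8.5·-17.0000 = -144.5000
edge 2: (5,3)→(8.5,3.5)  cross = 5·3.5 − 8.5·3 = -8.0000; (r_i+r_j)·cross = 13.5·-8.0000 = -108.0000
edge 3: (8.5,3.5)→(14,11.5)  cross = 8.5·11.5 − 14·3.5 = 48.7500; (r_i+r_j)·cross = 22.5·48.7500 = 1096.8750
edge 4: (14,11.5)→(18,34.5)  cross = 14·34.5 − 18·11.5 = 276.0000; (r_i+r_j)·cross = 32·276.0000 = 8832.0000
edge 5: (18,34.5)→(1,37.5)  cross = 18·37.5 − 1·34.5 = 640.5000; (r_i+r_j)·cross = 19·640.5000 = 12169.5000
Σcross = 814.5000 → A = |Σcross|/2 = 407.2500 mm²
Σ(r_i+r_j)·cross = 21280.0000 → first moment M = |Σ|/6 = 3546.6667
R_c = M/A = 3546.6667/407.2500 = 8.7088 mm
θ = 311° = 5.427974 rad
V = θ·R_c·A = 5.427974·8.7088·407.2500 = 19251.214 mm³

Volume = 19251.214 mm³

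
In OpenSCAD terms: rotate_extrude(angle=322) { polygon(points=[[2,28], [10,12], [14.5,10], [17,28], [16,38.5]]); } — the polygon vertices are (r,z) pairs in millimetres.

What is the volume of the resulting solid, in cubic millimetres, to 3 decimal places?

Volume = 15025.432 mm³

Profile (r,z), 5 vertices: (2,28) (10,12) (14.5,10) (17,28) (16,38.5)
edge 0: (2,28)→(10,12)  cross = 2·12 − 10·28 = -256.0000; (r_i+r_j)·cross = 12·-256.0000 = -3072.0000
edge 1: (10,12)→(14.5,10)  cross = 10·10 − 14.5·12 = -74.0000; (r_i+r_j)·cross = 24.5·-74.0000 = -1813.0000
edge 2: (14.5,10)→(17,28)  cross = 14.5·28 − 17·10 = 236.0000; (r_i+r_j)·cross = 31.5·236.0000 = 7434.0000
edge 3: (17,28)→(16,38.5)  cross = 17·38.5 − 16·28 = 206.5000; (r_i+r_j)·cross = 33·206.5000 = 6814.5000
edge 4: (16,38.5)→(2,28)  cross = 16·28 − 2·38.5 = 371.0000; (r_i+r_j)·cross = 18·371.0000 = 6678.0000
Σcross = 483.5000 → A = |Σcross|/2 = 241.7500 mm²
Σ(r_i+r_j)·cross = 16041.5000 → first moment M = |Σ|/6 = 2673.5833
R_c = M/A = 2673.5833/241.7500 = 11.0593 mm
θ = 322° = 5.619960 rad
V = θ·R_c·A = 5.619960·11.0593·241.7500 = 15025.432 mm³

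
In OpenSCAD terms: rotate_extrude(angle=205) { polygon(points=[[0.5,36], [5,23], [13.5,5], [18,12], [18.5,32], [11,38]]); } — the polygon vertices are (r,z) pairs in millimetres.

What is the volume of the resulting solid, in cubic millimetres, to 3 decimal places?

Profile (r,z), 6 vertices: (0.5,36) (5,23) (13.5,5) (18,12) (18.5,32) (11,38)
edge 0: (0.5,36)→(5,23)  cross = 0.5·23 − 5·36 = -168.5000; (r_i+r_j)·cross = 5.5·-168.5000 = -926.7500
edge 1: (5,23)→(13.5,5)  cross = 5·5 − 13.5·23 = -285.5000; (r_i+r_j)·cross = 18.5·-285.5000 = -5281.7500
edge 2: (13.5,5)→(18,12)  cross = 13.5·12 − 18·5 = 72.0000; (r_i+r_j)·cross = 31.5·72.0000 = 2268.0000
edge 3: (18,12)→(18.5,32)  cross = 18·32 − 18.5·12 = 354.0000; (r_i+r_j)·cross = 36.5·354.0000 = 12921.0000
edge 4: (18.5,32)→(11,38)  cross = 18.5·38 − 11·32 = 351.0000; (r_i+r_j)·cross = 29.5·351.0000 = 10354.5000
edge 5: (11,38)→(0.5,36)  cross = 11·36 − 0.5·38 = 377.0000; (r_i+r_j)·cross = 11.5·377.0000 = 4335.5000
Σcross = 700.0000 → A = |Σcross|/2 = 350.0000 mm²
Σ(r_i+r_j)·cross = 23670.5000 → first moment M = |Σ|/6 = 3945.0833
R_c = M/A = 3945.0833/350.0000 = 11.2717 mm
θ = 205° = 3.577925 rad
V = θ·R_c·A = 3.577925·11.2717·350.0000 = 14115.212 mm³

Volume = 14115.212 mm³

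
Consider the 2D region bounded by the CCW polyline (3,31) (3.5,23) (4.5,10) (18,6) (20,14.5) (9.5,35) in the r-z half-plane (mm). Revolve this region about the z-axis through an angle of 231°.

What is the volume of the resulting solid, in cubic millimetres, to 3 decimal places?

Profile (r,z), 6 vertices: (3,31) (3.5,23) (4.5,10) (18,6) (20,14.5) (9.5,35)
edge 0: (3,31)→(3.5,23)  cross = 3·23 − 3.5·31 = -39.5000; (r_i+r_j)·cross = 6.5·-39.5000 = -256.7500
edge 1: (3.5,23)→(4.5,10)  cross = 3.5·10 − 4.5·23 = -68.5000; (r_i+r_j)·cross = 8·-68.5000 = -548.0000
edge 2: (4.5,10)→(18,6)  cross = 4.5·6 − 18·10 = -153.0000; (r_i+r_j)·cross = 22.5·-153.0000 = -3442.5000
edge 3: (18,6)→(20,14.5)  cross = 18·14.5 − 20·6 = 141.0000; (r_i+r_j)·cross = 38·141.0000 = 5358.0000
edge 4: (20,14.5)→(9.5,35)  cross = 20·35 − 9.5·14.5 = 562.2500; (r_i+r_j)·cross = 29.5·562.2500 = 16586.3750
edge 5: (9.5,35)→(3,31)  cross = 9.5·31 − 3·35 = 189.5000; (r_i+r_j)·cross = 12.5·189.5000 = 2368.7500
Σcross = 631.7500 → A = |Σcross|/2 = 315.8750 mm²
Σ(r_i+r_j)·cross = 20065.8750 → first moment M = |Σ|/6 = 3344.3125
R_c = M/A = 3344.3125/315.8750 = 10.5875 mm
θ = 231° = 4.031711 rad
V = θ·R_c·A = 4.031711·10.5875·315.8750 = 13483.300 mm³

Volume = 13483.300 mm³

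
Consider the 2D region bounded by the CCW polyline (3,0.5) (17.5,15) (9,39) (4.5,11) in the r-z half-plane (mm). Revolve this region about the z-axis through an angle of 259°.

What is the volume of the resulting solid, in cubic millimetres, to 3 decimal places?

Volume = 10538.942 mm³

Profile (r,z), 4 vertices: (3,0.5) (17.5,15) (9,39) (4.5,11)
edge 0: (3,0.5)→(17.5,15)  cross = 3·15 − 17.5·0.5 = 36.2500; (r_i+r_j)·cross = 20.5·36.2500 = 743.1250
edge 1: (17.5,15)→(9,39)  cross = 17.5·39 − 9·15 = 547.5000; (r_i+r_j)·cross = 26.5·547.5000 = 14508.7500
edge 2: (9,39)→(4.5,11)  cross = 9·11 − 4.5·39 = -76.5000; (r_i+r_j)·cross = 13.5·-76.5000 = -1032.7500
edge 3: (4.5,11)→(3,0.5)  cross = 4.5·0.5 − 3·11 = -30.7500; (r_i+r_j)·cross = 7.5·-30.7500 = -230.6250
Σcross = 476.5000 → A = |Σcross|/2 = 238.2500 mm²
Σ(r_i+r_j)·cross = 13988.5000 → first moment M = |Σ|/6 = 2331.4167
R_c = M/A = 2331.4167/238.2500 = 9.7856 mm
θ = 259° = 4.520403 rad
V = θ·R_c·A = 4.520403·9.7856·238.2500 = 10538.942 mm³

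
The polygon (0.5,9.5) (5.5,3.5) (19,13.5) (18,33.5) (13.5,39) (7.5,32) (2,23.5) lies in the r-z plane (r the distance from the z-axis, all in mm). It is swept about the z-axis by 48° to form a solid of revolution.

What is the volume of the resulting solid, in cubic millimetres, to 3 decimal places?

Volume = 3676.012 mm³

Profile (r,z), 7 vertices: (0.5,9.5) (5.5,3.5) (19,13.5) (18,33.5) (13.5,39) (7.5,32) (2,23.5)
edge 0: (0.5,9.5)→(5.5,3.5)  cross = 0.5·3.5 − 5.5·9.5 = -50.5000; (r_i+r_j)·cross = 6·-50.5000 = -303.0000
edge 1: (5.5,3.5)→(19,13.5)  cross = 5.5·13.5 − 19·3.5 = 7.7500; (r_i+r_j)·cross = 24.5·7.7500 = 189.8750
edge 2: (19,13.5)→(18,33.5)  cross = 19·33.5 − 18·13.5 = 393.5000; (r_i+r_j)·cross = 37·393.5000 = 14559.5000
edge 3: (18,33.5)→(13.5,39)  cross = 18·39 − 13.5·33.5 = 249.7500; (r_i+r_j)·cross = 31.5·249.7500 = 7867.1250
edge 4: (13.5,39)→(7.5,32)  cross = 13.5·32 − 7.5·39 = 139.5000; (r_i+r_j)·cross = 21·139.5000 = 2929.5000
edge 5: (7.5,32)→(2,23.5)  cross = 7.5·23.5 − 2·32 = 112.2500; (r_i+r_j)·cross = 9.5·112.2500 = 1066.3750
edge 6: (2,23.5)→(0.5,9.5)  cross = 2·9.5 − 0.5·23.5 = 7.2500; (r_i+r_j)·cross = 2.5·7.2500 = 18.1250
Σcross = 859.5000 → A = |Σcross|/2 = 429.7500 mm²
Σ(r_i+r_j)·cross = 26327.5000 → first moment M = |Σ|/6 = 4387.9167
R_c = M/A = 4387.9167/429.7500 = 10.2104 mm
θ = 48° = 0.837758 rad
V = θ·R_c·A = 0.837758·10.2104·429.7500 = 3676.012 mm³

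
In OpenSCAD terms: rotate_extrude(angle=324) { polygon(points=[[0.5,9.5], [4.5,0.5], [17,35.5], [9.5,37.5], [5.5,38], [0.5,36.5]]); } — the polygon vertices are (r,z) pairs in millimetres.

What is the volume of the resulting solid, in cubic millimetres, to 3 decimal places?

Profile (r,z), 6 vertices: (0.5,9.5) (4.5,0.5) (17,35.5) (9.5,37.5) (5.5,38) (0.5,36.5)
edge 0: (0.5,9.5)→(4.5,0.5)  cross = 0.5·0.5 − 4.5·9.5 = -42.5000; (r_i+r_j)·cross = 5·-42.5000 = -212.5000
edge 1: (4.5,0.5)→(17,35.5)  cross = 4.5·35.5 − 17·0.5 = 151.2500; (r_i+r_j)·cross = 21.5·151.2500 = 3251.8750
edge 2: (17,35.5)→(9.5,37.5)  cross = 17·37.5 − 9.5·35.5 = 300.2500; (r_i+r_j)·cross = 26.5·300.2500 = 7956.6250
edge 3: (9.5,37.5)→(5.5,38)  cross = 9.5·38 − 5.5·37.5 = 154.7500; (r_i+r_j)·cross = 15·154.7500 = 2321.2500
edge 4: (5.5,38)→(0.5,36.5)  cross = 5.5·36.5 − 0.5·38 = 181.7500; (r_i+r_j)·cross = 6·181.7500 = 1090.5000
edge 5: (0.5,36.5)→(0.5,9.5)  cross = 0.5·9.5 − 0.5·36.5 = -13.5000; (r_i+r_j)·cross = 1·-13.5000 = -13.5000
Σcross = 732.0000 → A = |Σcross|/2 = 366.0000 mm²
Σ(r_i+r_j)·cross = 14394.2500 → first moment M = |Σ|/6 = 2399.0417
R_c = M/A = 2399.0417/366.0000 = 6.5548 mm
θ = 324° = 5.654867 rad
V = θ·R_c·A = 5.654867·6.5548·366.0000 = 13566.261 mm³

Volume = 13566.261 mm³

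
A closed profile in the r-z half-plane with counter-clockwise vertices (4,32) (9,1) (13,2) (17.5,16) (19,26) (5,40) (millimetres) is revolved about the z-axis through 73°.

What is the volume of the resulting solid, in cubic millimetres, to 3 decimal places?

Volume = 4740.890 mm³

Profile (r,z), 6 vertices: (4,32) (9,1) (13,2) (17.5,16) (19,26) (5,40)
edge 0: (4,32)→(9,1)  cross = 4·1 − 9·32 = -284.0000; (r_i+r_j)·cross = 13·-284.0000 = -3692.0000
edge 1: (9,1)→(13,2)  cross = 9·2 − 13·1 = 5.0000; (r_i+r_j)·cross = 22·5.0000 = 110.0000
edge 2: (13,2)→(17.5,16)  cross = 13·16 − 17.5·2 = 173.0000; (r_i+r_j)·cross = 30.5·173.0000 = 5276.5000
edge 3: (17.5,16)→(19,26)  cross = 17.5·26 − 19·16 = 151.0000; (r_i+r_j)·cross = 36.5·151.0000 = 5511.5000
edge 4: (19,26)→(5,40)  cross = 19·40 − 5·26 = 630.0000; (r_i+r_j)·cross = 24·630.0000 = 15120.0000
edge 5: (5,40)→(4,32)  cross = 5·32 − 4·40 = 0.0000; (r_i+r_j)·cross = 9·0.0000 = 0.0000
Σcross = 675.0000 → A = |Σcross|/2 = 337.5000 mm²
Σ(r_i+r_j)·cross = 22326.0000 → first moment M = |Σ|/6 = 3721.0000
R_c = M/A = 3721.0000/337.5000 = 11.0252 mm
θ = 73° = 1.274090 rad
V = θ·R_c·A = 1.274090·11.0252·337.5000 = 4740.890 mm³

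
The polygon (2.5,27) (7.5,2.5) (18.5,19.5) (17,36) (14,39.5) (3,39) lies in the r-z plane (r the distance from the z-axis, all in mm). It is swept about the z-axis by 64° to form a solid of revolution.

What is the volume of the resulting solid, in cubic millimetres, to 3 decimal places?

Profile (r,z), 6 vertices: (2.5,27) (7.5,2.5) (18.5,19.5) (17,36) (14,39.5) (3,39)
edge 0: (2.5,27)→(7.5,2.5)  cross = 2.5·2.5 − 7.5·27 = -196.2500; (r_i+r_j)·cross = 10·-196.2500 = -1962.5000
edge 1: (7.5,2.5)→(18.5,19.5)  cross = 7.5·19.5 − 18.5·2.5 = 100.0000; (r_i+r_j)·cross = 26·100.0000 = 2600.0000
edge 2: (18.5,19.5)→(17,36)  cross = 18.5·36 − 17·19.5 = 334.5000; (r_i+r_j)·cross = 35.5·334.5000 = 11874.7500
edge 3: (17,36)→(14,39.5)  cross = 17·39.5 − 14·36 = 167.5000; (r_i+r_j)·cross = 31·167.5000 = 5192.5000
edge 4: (14,39.5)→(3,39)  cross = 14·39 − 3·39.5 = 427.5000; (r_i+r_j)·cross = 17·427.5000 = 7267.5000
edge 5: (3,39)→(2.5,27)  cross = 3·27 − 2.5·39 = -16.5000; (r_i+r_j)·cross = 5.5·-16.5000 = -90.7500
Σcross = 816.7500 → A = |Σcross|/2 = 408.3750 mm²
Σ(r_i+r_j)·cross = 24881.5000 → first moment M = |Σ|/6 = 4146.9167
R_c = M/A = 4146.9167/408.3750 = 10.1547 mm
θ = 64° = 1.117011 rad
V = θ·R_c·A = 1.117011·10.1547·408.3750 = 4632.150 mm³

Volume = 4632.150 mm³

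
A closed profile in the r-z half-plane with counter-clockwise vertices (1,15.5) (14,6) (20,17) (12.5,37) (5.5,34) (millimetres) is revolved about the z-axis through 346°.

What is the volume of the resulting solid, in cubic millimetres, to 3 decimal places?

Profile (r,z), 5 vertices: (1,15.5) (14,6) (20,17) (12.5,37) (5.5,34)
edge 0: (1,15.5)→(14,6)  cross = 1·6 − 14·15.5 = -211.0000; (r_i+r_j)·cross = 15·-211.0000 = -3165.0000
edge 1: (14,6)→(20,17)  cross = 14·17 − 20·6 = 118.0000; (r_i+r_j)·cross = 34·118.0000 = 4012.0000
edge 2: (20,17)→(12.5,37)  cross = 20·37 − 12.5·17 = 527.5000; (r_i+r_j)·cross = 32.5·527.5000 = 17143.7500
edge 3: (12.5,37)→(5.5,34)  cross = 12.5·34 − 5.5·37 = 221.5000; (r_i+r_j)·cross = 18·221.5000 = 3987.0000
edge 4: (5.5,34)→(1,15.5)  cross = 5.5·15.5 − 1·34 = 51.2500; (r_i+r_j)·cross = 6.5·51.2500 = 333.1250
Σcross = 707.2500 → A = |Σcross|/2 = 353.6250 mm²
Σ(r_i+r_j)·cross = 22310.8750 → first moment M = |Σ|/6 = 3718.4792
R_c = M/A = 3718.4792/353.6250 = 10.5153 mm
θ = 346° = 6.038839 rad
V = θ·R_c·A = 6.038839·10.5153·353.6250 = 22455.298 mm³

Volume = 22455.298 mm³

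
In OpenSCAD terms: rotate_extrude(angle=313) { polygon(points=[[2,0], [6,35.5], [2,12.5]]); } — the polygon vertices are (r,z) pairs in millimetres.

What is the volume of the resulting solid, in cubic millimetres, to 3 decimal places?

Volume = 455.240 mm³

Profile (r,z), 3 vertices: (2,0) (6,35.5) (2,12.5)
edge 0: (2,0)→(6,35.5)  cross = 2·35.5 − 6·0 = 71.0000; (r_i+r_j)·cross = 8·71.0000 = 568.0000
edge 1: (6,35.5)→(2,12.5)  cross = 6·12.5 − 2·35.5 = 4.0000; (r_i+r_j)·cross = 8·4.0000 = 32.0000
edge 2: (2,12.5)→(2,0)  cross = 2·0 − 2·12.5 = -25.0000; (r_i+r_j)·cross = 4·-25.0000 = -100.0000
Σcross = 50.0000 → A = |Σcross|/2 = 25.0000 mm²
Σ(r_i+r_j)·cross = 500.0000 → first moment M = |Σ|/6 = 83.3333
R_c = M/A = 83.3333/25.0000 = 3.3333 mm
θ = 313° = 5.462881 rad
V = θ·R_c·A = 5.462881·3.3333·25.0000 = 455.240 mm³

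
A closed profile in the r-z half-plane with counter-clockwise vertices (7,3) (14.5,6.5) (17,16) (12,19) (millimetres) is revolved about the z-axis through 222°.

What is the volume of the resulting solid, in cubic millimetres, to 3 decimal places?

Volume = 3762.428 mm³

Profile (r,z), 4 vertices: (7,3) (14.5,6.5) (17,16) (12,19)
edge 0: (7,3)→(14.5,6.5)  cross = 7·6.5 − 14.5·3 = 2.0000; (r_i+r_j)·cross = 21.5·2.0000 = 43.0000
edge 1: (14.5,6.5)→(17,16)  cross = 14.5·16 − 17·6.5 = 121.5000; (r_i+r_j)·cross = 31.5·121.5000 = 3827.2500
edge 2: (17,16)→(12,19)  cross = 17·19 − 12·16 = 131.0000; (r_i+r_j)·cross = 29·131.0000 = 3799.0000
edge 3: (12,19)→(7,3)  cross = 12·3 − 7·19 = -97.0000; (r_i+r_j)·cross = 19·-97.0000 = -1843.0000
Σcross = 157.5000 → A = |Σcross|/2 = 78.7500 mm²
Σ(r_i+r_j)·cross = 5826.2500 → first moment M = |Σ|/6 = 971.0417
R_c = M/A = 971.0417/78.7500 = 12.3307 mm
θ = 222° = 3.874631 rad
V = θ·R_c·A = 3.874631·12.3307·78.7500 = 3762.428 mm³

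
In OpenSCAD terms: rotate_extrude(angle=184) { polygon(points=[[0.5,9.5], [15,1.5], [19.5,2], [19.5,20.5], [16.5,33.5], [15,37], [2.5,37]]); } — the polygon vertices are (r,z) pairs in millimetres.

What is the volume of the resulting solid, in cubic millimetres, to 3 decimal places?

Profile (r,z), 7 vertices: (0.5,9.5) (15,1.5) (19.5,2) (19.5,20.5) (16.5,33.5) (15,37) (2.5,37)
edge 0: (0.5,9.5)→(15,1.5)  cross = 0.5·1.5 − 15·9.5 = -141.7500; (r_i+r_j)·cross = 15.5·-141.7500 = -2197.1250
edge 1: (15,1.5)→(19.5,2)  cross = 15·2 − 19.5·1.5 = 0.7500; (r_i+r_j)·cross = 34.5·0.7500 = 25.8750
edge 2: (19.5,2)→(19.5,20.5)  cross = 19.5·20.5 − 19.5·2 = 360.7500; (r_i+r_j)·cross = 39·360.7500 = 14069.2500
edge 3: (19.5,20.5)→(16.5,33.5)  cross = 19.5·33.5 − 16.5·20.5 = 315.0000; (r_i+r_j)·cross = 36·315.0000 = 11340.0000
edge 4: (16.5,33.5)→(15,37)  cross = 16.5·37 − 15·33.5 = 108.0000; (r_i+r_j)·cross = 31.5·108.0000 = 3402.0000
edge 5: (15,37)→(2.5,37)  cross = 15·37 − 2.5·37 = 462.5000; (r_i+r_j)·cross = 17.5·462.5000 = 8093.7500
edge 6: (2.5,37)→(0.5,9.5)  cross = 2.5·9.5 − 0.5·37 = 5.2500; (r_i+r_j)·cross = 3·5.2500 = 15.7500
Σcross = 1110.5000 → A = |Σcross|/2 = 555.2500 mm²
Σ(r_i+r_j)·cross = 34749.5000 → first moment M = |Σ|/6 = 5791.5833
R_c = M/A = 5791.5833/555.2500 = 10.4306 mm
θ = 184° = 3.211406 rad
V = θ·R_c·A = 3.211406·10.4306·555.2500 = 18599.124 mm³

Volume = 18599.124 mm³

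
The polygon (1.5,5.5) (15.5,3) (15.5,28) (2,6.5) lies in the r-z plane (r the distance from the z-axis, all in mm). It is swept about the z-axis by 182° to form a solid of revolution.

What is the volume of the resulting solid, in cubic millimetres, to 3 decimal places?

Profile (r,z), 4 vertices: (1.5,5.5) (15.5,3) (15.5,28) (2,6.5)
edge 0: (1.5,5.5)→(15.5,3)  cross = 1.5·3 − 15.5·5.5 = -80.7500; (r_i+r_j)·cross = 17·-80.7500 = -1372.7500
edge 1: (15.5,3)→(15.5,28)  cross = 15.5·28 − 15.5·3 = 387.5000; (r_i+r_j)·cross = 31·387.5000 = 12012.5000
edge 2: (15.5,28)→(2,6.5)  cross = 15.5·6.5 − 2·28 = 44.7500; (r_i+r_j)·cross = 17.5·44.7500 = 783.1250
edge 3: (2,6.5)→(1.5,5.5)  cross = 2·5.5 − 1.5·6.5 = 1.2500; (r_i+r_j)·cross = 3.5·1.2500 = 4.3750
Σcross = 352.7500 → A = |Σcross|/2 = 176.3750 mm²
Σ(r_i+r_j)·cross = 11427.2500 → first moment M = |Σ|/6 = 1904.5417
R_c = M/A = 1904.5417/176.3750 = 10.7983 mm
θ = 182° = 3.176499 rad
V = θ·R_c·A = 3.176499·10.7983·176.3750 = 6049.775 mm³

Volume = 6049.775 mm³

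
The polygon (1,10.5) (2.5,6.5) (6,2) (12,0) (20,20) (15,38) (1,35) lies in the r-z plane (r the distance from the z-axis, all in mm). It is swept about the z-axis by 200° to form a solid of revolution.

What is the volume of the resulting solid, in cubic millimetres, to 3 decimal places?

Volume = 17879.662 mm³

Profile (r,z), 7 vertices: (1,10.5) (2.5,6.5) (6,2) (12,0) (20,20) (15,38) (1,35)
edge 0: (1,10.5)→(2.5,6.5)  cross = 1·6.5 − 2.5·10.5 = -19.7500; (r_i+r_j)·cross = 3.5·-19.7500 = -69.1250
edge 1: (2.5,6.5)→(6,2)  cross = 2.5·2 − 6·6.5 = -34.0000; (r_i+r_j)·cross = 8.5·-34.0000 = -289.0000
edge 2: (6,2)→(12,0)  cross = 6·0 − 12·2 = -24.0000; (r_i+r_j)·cross = 18·-24.0000 = -432.0000
edge 3: (12,0)→(20,20)  cross = 12·20 − 20·0 = 240.0000; (r_i+r_j)·cross = 32·240.0000 = 7680.0000
edge 4: (20,20)→(15,38)  cross = 20·38 − 15·20 = 460.0000; (r_i+r_j)·cross = 35·460.0000 = 16100.0000
edge 5: (15,38)→(1,35)  cross = 15·35 − 1·38 = 487.0000; (r_i+r_j)·cross = 16·487.0000 = 7792.0000
edge 6: (1,35)→(1,10.5)  cross = 1·10.5 − 1·35 = -24.5000; (r_i+r_j)·cross = 2·-24.5000 = -49.0000
Σcross = 1084.7500 → A = |Σcross|/2 = 542.3750 mm²
Σ(r_i+r_j)·cross = 30732.8750 → first moment M = |Σ|/6 = 5122.1458
R_c = M/A = 5122.1458/542.3750 = 9.4439 mm
θ = 200° = 3.490659 rad
V = θ·R_c·A = 3.490659·9.4439·542.3750 = 17879.662 mm³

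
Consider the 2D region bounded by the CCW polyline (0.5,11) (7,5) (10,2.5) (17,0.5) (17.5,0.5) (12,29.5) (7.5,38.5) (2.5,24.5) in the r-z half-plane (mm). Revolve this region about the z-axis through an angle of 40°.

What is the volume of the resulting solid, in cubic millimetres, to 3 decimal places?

Volume = 2156.689 mm³

Profile (r,z), 8 vertices: (0.5,11) (7,5) (10,2.5) (17,0.5) (17.5,0.5) (12,29.5) (7.5,38.5) (2.5,24.5)
edge 0: (0.5,11)→(7,5)  cross = 0.5·5 − 7·11 = -74.5000; (r_i+r_j)·cross = 7.5·-74.5000 = -558.7500
edge 1: (7,5)→(10,2.5)  cross = 7·2.5 − 10·5 = -32.5000; (r_i+r_j)·cross = 17·-32.5000 = -552.5000
edge 2: (10,2.5)→(17,0.5)  cross = 10·0.5 − 17·2.5 = -37.5000; (r_i+r_j)·cross = 27·-37.5000 = -1012.5000
edge 3: (17,0.5)→(17.5,0.5)  cross = 17·0.5 − 17.5·0.5 = -0.2500; (r_i+r_j)·cross = 34.5·-0.2500 = -8.6250
edge 4: (17.5,0.5)→(12,29.5)  cross = 17.5·29.5 − 12·0.5 = 510.2500; (r_i+r_j)·cross = 29.5·510.2500 = 15052.3750
edge 5: (12,29.5)→(7.5,38.5)  cross = 12·38.5 − 7.5·29.5 = 240.7500; (r_i+r_j)·cross = 19.5·240.7500 = 4694.6250
edge 6: (7.5,38.5)→(2.5,24.5)  cross = 7.5·24.5 − 2.5·38.5 = 87.5000; (r_i+r_j)·cross = 10·87.5000 = 875.0000
edge 7: (2.5,24.5)→(0.5,11)  cross = 2.5·11 − 0.5·24.5 = 15.2500; (r_i+r_j)·cross = 3·15.2500 = 45.7500
Σcross = 709.0000 → A = |Σcross|/2 = 354.5000 mm²
Σ(r_i+r_j)·cross = 18535.3750 → first moment M = |Σ|/6 = 3089.2292
R_c = M/A = 3089.2292/354.5000 = 8.7143 mm
θ = 40° = 0.698132 rad
V = θ·R_c·A = 0.698132·8.7143·354.5000 = 2156.689 mm³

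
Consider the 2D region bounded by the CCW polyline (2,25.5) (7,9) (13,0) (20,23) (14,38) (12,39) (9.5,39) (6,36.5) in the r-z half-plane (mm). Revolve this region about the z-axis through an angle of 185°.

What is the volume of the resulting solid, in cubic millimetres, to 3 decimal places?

Volume = 14959.506 mm³

Profile (r,z), 8 vertices: (2,25.5) (7,9) (13,0) (20,23) (14,38) (12,39) (9.5,39) (6,36.5)
edge 0: (2,25.5)→(7,9)  cross = 2·9 − 7·25.5 = -160.5000; (r_i+r_j)·cross = 9·-160.5000 = -1444.5000
edge 1: (7,9)→(13,0)  cross = 7·0 − 13·9 = -117.0000; (r_i+r_j)·cross = 20·-117.0000 = -2340.0000
edge 2: (13,0)→(20,23)  cross = 13·23 − 20·0 = 299.0000; (r_i+r_j)·cross = 33·299.0000 = 9867.0000
edge 3: (20,23)→(14,38)  cross = 20·38 − 14·23 = 438.0000; (r_i+r_j)·cross = 34·438.0000 = 14892.0000
edge 4: (14,38)→(12,39)  cross = 14·39 − 12·38 = 90.0000; (r_i+r_j)·cross = 26·90.0000 = 2340.0000
edge 5: (12,39)→(9.5,39)  cross = 12·39 − 9.5·39 = 97.5000; (r_i+r_j)·cross = 21.5·97.5000 = 2096.2500
edge 6: (9.5,39)→(6,36.5)  cross = 9.5·36.5 − 6·39 = 112.7500; (r_i+r_j)·cross = 15.5·112.7500 = 1747.6250
edge 7: (6,36.5)→(2,25.5)  cross = 6·25.5 − 2·36.5 = 80.0000; (r_i+r_j)·cross = 8·80.0000 = 640.0000
Σcross = 839.7500 → A = |Σcross|/2 = 419.8750 mm²
Σ(r_i+r_j)·cross = 27798.3750 → first moment M = |Σ|/6 = 4633.0625
R_c = M/A = 4633.0625/419.8750 = 11.0344 mm
θ = 185° = 3.228859 rad
V = θ·R_c·A = 3.228859·11.0344·419.8750 = 14959.506 mm³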